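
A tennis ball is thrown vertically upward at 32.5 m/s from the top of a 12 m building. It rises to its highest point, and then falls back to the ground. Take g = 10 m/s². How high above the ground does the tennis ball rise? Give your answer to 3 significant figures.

64.8 m

Phase 1 (rising): v₀ = 32.5 m/s, a = -10 m/s².
v = v₀ + at → t = (0 − 32.5) / -10 = 3.25 s
v² = v₀² + 2aΔx → Δx = (0² − 32.5²)/(2·-10) = 52.8 m
Maximum height = 12 + 52.8 = 64.8 m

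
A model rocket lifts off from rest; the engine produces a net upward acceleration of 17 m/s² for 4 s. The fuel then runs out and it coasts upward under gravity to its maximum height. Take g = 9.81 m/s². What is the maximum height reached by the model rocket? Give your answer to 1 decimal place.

Phase 1 (powered ascent): v₀ = 0 m/s, a = 17 m/s².
v = v₀ + at = 0 + (17)(4) = 68.0 m/s
Δx = v₀t + ½at² = 0·4 + 0.5·17·4² = 136 m

Phase 2 (coasting upward): v₀ = 68.0 m/s, a = -9.81 m/s².
v = v₀ + at → t = (0 − 68.0) / -9.81 = 6.93 s
v² = v₀² + 2aΔx → Δx = (0² − 68.0²)/(2·-9.81) = 236 m
Maximum height = 136 + 236 = 372 m

371.7 m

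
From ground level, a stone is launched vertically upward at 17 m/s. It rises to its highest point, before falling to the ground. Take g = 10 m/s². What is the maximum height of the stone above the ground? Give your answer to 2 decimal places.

Phase 1 (rising): v₀ = 17.0 m/s, a = -10 m/s².
v = v₀ + at → t = (0 − 17.0) / -10 = 1.70 s
v² = v₀² + 2aΔx → Δx = (0² − 17.0²)/(2·-10) = 14.4 m
Maximum height = 14.4 m

14.45 m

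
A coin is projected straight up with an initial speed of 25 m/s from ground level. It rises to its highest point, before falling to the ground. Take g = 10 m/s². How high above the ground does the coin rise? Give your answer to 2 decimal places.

31.25 m

Phase 1 (rising): v₀ = 25.0 m/s, a = -10 m/s².
v = v₀ + at → t = (0 − 25.0) / -10 = 2.50 s
v² = v₀² + 2aΔx → Δx = (0² − 25.0²)/(2·-10) = 31.2 m
Maximum height = 31.2 m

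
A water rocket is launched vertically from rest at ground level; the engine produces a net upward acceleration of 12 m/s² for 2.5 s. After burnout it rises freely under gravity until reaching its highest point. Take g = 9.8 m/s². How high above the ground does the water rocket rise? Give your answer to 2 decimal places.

83.42 m

Phase 1 (powered ascent): v₀ = 0 m/s, a = 12 m/s².
v = v₀ + at = 0 + (12)(2.5) = 30.0 m/s
Δx = v₀t + ½at² = 0·2.5 + 0.5·12·2.5² = 37.5 m

Phase 2 (coasting upward): v₀ = 30.0 m/s, a = -9.8 m/s².
v = v₀ + at → t = (0 − 30.0) / -9.8 = 3.06 s
v² = v₀² + 2aΔx → Δx = (0² − 30.0²)/(2·-9.8) = 45.9 m
Maximum height = 37.5 + 45.9 = 83.4 m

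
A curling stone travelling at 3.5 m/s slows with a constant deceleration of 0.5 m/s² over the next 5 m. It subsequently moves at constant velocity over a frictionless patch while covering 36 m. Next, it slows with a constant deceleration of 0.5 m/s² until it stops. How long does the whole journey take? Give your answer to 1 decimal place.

Phase 1 (decelerating): v₀ = 3.50 m/s, a = -0.5 m/s².
v² = v₀² + 2aΔx = 3.50² + 2·-0.5·5 = 7.25 → v = 2.69 m/s
t = (v − v₀)/a = (2.69 − 3.50)/-0.5 = 1.61 s

Phase 2 (constant speed): v₀ = 2.69 m/s, a = 0 m/s².
Constant speed: t = d/v = 36/2.69 = 13.4 s

Phase 3 (decelerating): v₀ = 2.69 m/s, a = -0.5 m/s².
v = v₀ + at → t = (0 − 2.69) / -0.5 = 5.39 s
v² = v₀² + 2aΔx → Δx = (0² − 2.69²)/(2·-0.5) = 7.25 m
Total time = 1.61 + 13.4 + 5.39 = 20.4 s

20.4 s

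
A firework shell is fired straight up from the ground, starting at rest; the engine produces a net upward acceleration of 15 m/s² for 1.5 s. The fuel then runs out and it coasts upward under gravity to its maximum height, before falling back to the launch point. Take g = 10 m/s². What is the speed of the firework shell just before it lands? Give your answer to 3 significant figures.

29.0 m/s

Phase 1 (powered ascent): v₀ = 0 m/s, a = 15 m/s².
v = v₀ + at = 0 + (15)(1.5) = 22.5 m/s
Δx = v₀t + ½at² = 0·1.5 + 0.5·15·1.5² = 16.9 m

Phase 2 (coasting upward): v₀ = 22.5 m/s, a = -10 m/s².
v = v₀ + at → t = (0 − 22.5) / -10 = 2.25 s
v² = v₀² + 2aΔx → Δx = (0² − 22.5²)/(2·-10) = 25.3 m

Phase 3 (free fall): v₀ = 0 m/s, a = -10 m/s².
Falls 42.2 m from rest: t = √(2·42.2/10) = 2.90 s; v = g·t = 29.0 m/s.
Impact speed = 29.0 m/s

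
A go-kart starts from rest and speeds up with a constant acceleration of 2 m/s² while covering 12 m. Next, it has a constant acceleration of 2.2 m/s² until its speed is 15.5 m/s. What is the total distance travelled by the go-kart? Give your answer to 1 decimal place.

Phase 1 (accelerating): v₀ = 0 m/s, a = 2 m/s².
v² = v₀² + 2aΔx = 0² + 2·2·12 = 48.0 → v = 6.93 m/s
t = (v − v₀)/a = (6.93 − 0)/2 = 3.46 s

Phase 2 (accelerating): v₀ = 6.93 m/s, a = 2.2 m/s².
v = v₀ + at → t = (15.5 − 6.93) / 2.2 = 3.90 s
v² = v₀² + 2aΔx → Δx = (15.5² − 6.93²)/(2·2.2) = 43.7 m
Total distance = 12.0 + 43.7 = 55.7 m

55.7 m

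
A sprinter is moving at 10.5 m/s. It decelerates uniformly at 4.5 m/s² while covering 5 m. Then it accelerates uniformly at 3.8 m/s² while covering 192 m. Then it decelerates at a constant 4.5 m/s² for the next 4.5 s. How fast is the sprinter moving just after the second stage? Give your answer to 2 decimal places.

Phase 1 (decelerating): v₀ = 10.5 m/s, a = -4.5 m/s².
v² = v₀² + 2aΔx = 10.5² + 2·-4.5·5 = 65.2 → v = 8.08 m/s
t = (v − v₀)/a = (8.08 − 10.5)/-4.5 = 0.538 s

Phase 2 (accelerating): v₀ = 8.08 m/s, a = 3.8 m/s².
v² = v₀² + 2aΔx = 8.08² + 2·3.8·192 = 1520 → v = 39.0 m/s
t = (v − v₀)/a = (39.0 − 8.08)/3.8 = 8.15 s
Speed at end of phase 2 = 39.0 m/s

39.04 m/s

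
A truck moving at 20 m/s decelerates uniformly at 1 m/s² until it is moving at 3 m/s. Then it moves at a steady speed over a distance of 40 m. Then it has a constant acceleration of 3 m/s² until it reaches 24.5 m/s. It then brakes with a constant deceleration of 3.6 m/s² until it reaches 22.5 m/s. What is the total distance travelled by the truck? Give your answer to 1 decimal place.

347.1 m

Phase 1 (decelerating): v₀ = 20.0 m/s, a = -1 m/s².
v = v₀ + at → t = (3 − 20.0) / -1 = 17.0 s
v² = v₀² + 2aΔx → Δx = (3² − 20.0²)/(2·-1) = 196 m

Phase 2 (constant speed): v₀ = 3.00 m/s, a = 0 m/s².
Constant speed: t = d/v = 40/3.00 = 13.3 s

Phase 3 (accelerating): v₀ = 3.00 m/s, a = 3 m/s².
v = v₀ + at → t = (24.5 − 3.00) / 3 = 7.17 s
v² = v₀² + 2aΔx → Δx = (24.5² − 3.00²)/(2·3) = 98.5 m

Phase 4 (decelerating): v₀ = 24.5 m/s, a = -3.6 m/s².
v = v₀ + at → t = (22.5 − 24.5) / -3.6 = 0.556 s
v² = v₀² + 2aΔx → Δx = (22.5² − 24.5²)/(2·-3.6) = 13.1 m
Total distance = 196 + 40.0 + 98.5 + 13.1 = 347 m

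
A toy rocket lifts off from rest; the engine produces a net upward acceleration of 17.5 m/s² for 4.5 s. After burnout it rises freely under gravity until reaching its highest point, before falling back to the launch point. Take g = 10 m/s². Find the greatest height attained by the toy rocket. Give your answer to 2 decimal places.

487.27 m

Phase 1 (powered ascent): v₀ = 0 m/s, a = 17.5 m/s².
v = v₀ + at = 0 + (17.5)(4.5) = 78.8 m/s
Δx = v₀t + ½at² = 0·4.5 + 0.5·17.5·4.5² = 177 m

Phase 2 (coasting upward): v₀ = 78.8 m/s, a = -10 m/s².
v = v₀ + at → t = (0 − 78.8) / -10 = 7.88 s
v² = v₀² + 2aΔx → Δx = (0² − 78.8²)/(2·-10) = 310 m
Maximum height = 177 + 310 = 487 m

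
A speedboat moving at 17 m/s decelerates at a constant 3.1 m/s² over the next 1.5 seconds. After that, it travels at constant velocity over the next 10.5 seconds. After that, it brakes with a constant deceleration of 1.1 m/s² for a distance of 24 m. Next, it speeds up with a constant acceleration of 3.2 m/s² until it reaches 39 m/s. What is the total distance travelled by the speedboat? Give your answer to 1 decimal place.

397.8 m

Phase 1 (decelerating): v₀ = 17.0 m/s, a = -3.1 m/s².
v = v₀ + at = 17.0 + (-3.1)(1.5) = 12.3 m/s
Δx = v₀t + ½at² = 17.0·1.5 + 0.5·-3.1·1.5² = 22.0 m

Phase 2 (constant speed): v₀ = 12.3 m/s, a = 0 m/s².
v = v₀ + at = 12.3 + (0)(10.5) = 12.3 m/s
Δx = v₀t + ½at² = 12.3·10.5 + 0.5·0·10.5² = 130 m

Phase 3 (decelerating): v₀ = 12.3 m/s, a = -1.1 m/s².
v² = v₀² + 2aΔx = 12.3² + 2·-1.1·24 = 99.7 → v = 9.99 m/s
t = (v − v₀)/a = (9.99 − 12.3)/-1.1 = 2.15 s

Phase 4 (accelerating): v₀ = 9.99 m/s, a = 3.2 m/s².
v = v₀ + at → t = (39 − 9.99) / 3.2 = 9.07 s
v² = v₀² + 2aΔx → Δx = (39² − 9.99²)/(2·3.2) = 222 m
Total distance = 22.0 + 130 + 24.0 + 222 = 398 m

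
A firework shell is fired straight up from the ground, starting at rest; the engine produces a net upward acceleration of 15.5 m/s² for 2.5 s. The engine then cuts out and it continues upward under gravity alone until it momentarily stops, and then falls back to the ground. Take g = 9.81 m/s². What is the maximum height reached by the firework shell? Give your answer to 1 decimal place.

125.0 m

Phase 1 (powered ascent): v₀ = 0 m/s, a = 15.5 m/s².
v = v₀ + at = 0 + (15.5)(2.5) = 38.8 m/s
Δx = v₀t + ½at² = 0·2.5 + 0.5·15.5·2.5² = 48.4 m

Phase 2 (coasting upward): v₀ = 38.8 m/s, a = -9.81 m/s².
v = v₀ + at → t = (0 − 38.8) / -9.81 = 3.95 s
v² = v₀² + 2aΔx → Δx = (0² − 38.8²)/(2·-9.81) = 76.5 m
Maximum height = 48.4 + 76.5 = 125 m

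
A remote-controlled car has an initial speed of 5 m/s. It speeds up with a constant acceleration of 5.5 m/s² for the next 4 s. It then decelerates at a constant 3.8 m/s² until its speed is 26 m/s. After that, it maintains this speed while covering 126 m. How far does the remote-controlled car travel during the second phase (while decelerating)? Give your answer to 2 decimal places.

6.97 m

Phase 1 (accelerating): v₀ = 5.00 m/s, a = 5.5 m/s².
v = v₀ + at = 5.00 + (5.5)(4) = 27.0 m/s
Δx = v₀t + ½at² = 5.00·4 + 0.5·5.5·4² = 64.0 m

Phase 2 (decelerating): v₀ = 27.0 m/s, a = -3.8 m/s².
v = v₀ + at → t = (26 − 27.0) / -3.8 = 0.263 s
v² = v₀² + 2aΔx → Δx = (26² − 27.0²)/(2·-3.8) = 6.97 m
Distance in phase 2 = 6.97 m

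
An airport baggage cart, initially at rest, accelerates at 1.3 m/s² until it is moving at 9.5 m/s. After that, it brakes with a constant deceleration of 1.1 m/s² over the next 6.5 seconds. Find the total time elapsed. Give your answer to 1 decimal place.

13.8 s

Phase 1 (accelerating): v₀ = 0 m/s, a = 1.3 m/s².
v = v₀ + at → t = (9.5 − 0) / 1.3 = 7.31 s
v² = v₀² + 2aΔx → Δx = (9.5² − 0²)/(2·1.3) = 34.7 m

Phase 2 (decelerating): v₀ = 9.50 m/s, a = -1.1 m/s².
v = v₀ + at = 9.50 + (-1.1)(6.5) = 2.35 m/s
Δx = v₀t + ½at² = 9.50·6.5 + 0.5·-1.1·6.5² = 38.5 m
Total time = 7.31 + 6.50 = 13.8 s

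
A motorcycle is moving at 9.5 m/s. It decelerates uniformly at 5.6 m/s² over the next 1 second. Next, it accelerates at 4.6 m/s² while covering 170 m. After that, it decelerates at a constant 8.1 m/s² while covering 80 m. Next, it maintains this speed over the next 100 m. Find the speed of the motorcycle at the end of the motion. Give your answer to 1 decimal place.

Phase 1 (decelerating): v₀ = 9.50 m/s, a = -5.6 m/s².
v = v₀ + at = 9.50 + (-5.6)(1) = 3.90 m/s
Δx = v₀t + ½at² = 9.50·1 + 0.5·-5.6·1² = 6.70 m

Phase 2 (accelerating): v₀ = 3.90 m/s, a = 4.6 m/s².
v² = v₀² + 2aΔx = 3.90² + 2·4.6·170 = 1580 → v = 39.7 m/s
t = (v − v₀)/a = (39.7 − 3.90)/4.6 = 7.79 s

Phase 3 (decelerating): v₀ = 39.7 m/s, a = -8.1 m/s².
v² = v₀² + 2aΔx = 39.7² + 2·-8.1·80 = 283 → v = 16.8 m/s
t = (v − v₀)/a = (16.8 − 39.7)/-8.1 = 2.83 s

Phase 4 (constant speed): v₀ = 16.8 m/s, a = 0 m/s².
Constant speed: t = d/v = 100/16.8 = 5.94 s
Final speed = 16.8 m/s

16.8 m/s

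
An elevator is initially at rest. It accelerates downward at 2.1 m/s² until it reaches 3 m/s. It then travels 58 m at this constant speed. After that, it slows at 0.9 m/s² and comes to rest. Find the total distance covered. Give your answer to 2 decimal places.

65.14 m

Phase 1 (accelerating): v₀ = 0 m/s, a = 2.1 m/s².
v = v₀ + at → t = (3 − 0) / 2.1 = 1.43 s
v² = v₀² + 2aΔx → Δx = (3² − 0²)/(2·2.1) = 2.14 m

Phase 2 (constant speed): v₀ = 3.00 m/s, a = 0 m/s².
Constant speed: t = d/v = 58/3.00 = 19.3 s

Phase 3 (decelerating): v₀ = 3.00 m/s, a = -0.9 m/s².
v = v₀ + at → t = (0 − 3.00) / -0.9 = 3.33 s
v² = v₀² + 2aΔx → Δx = (0² − 3.00²)/(2·-0.9) = 5.00 m
Total distance = 2.14 + 58.0 + 5.00 = 65.1 m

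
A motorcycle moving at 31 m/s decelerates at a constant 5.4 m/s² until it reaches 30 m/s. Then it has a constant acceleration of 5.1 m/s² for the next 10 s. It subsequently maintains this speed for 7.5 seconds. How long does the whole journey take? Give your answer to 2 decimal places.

17.69 s

Phase 1 (decelerating): v₀ = 31.0 m/s, a = -5.4 m/s².
v = v₀ + at → t = (30 − 31.0) / -5.4 = 0.185 s
v² = v₀² + 2aΔx → Δx = (30² − 31.0²)/(2·-5.4) = 5.65 m

Phase 2 (accelerating): v₀ = 30.0 m/s, a = 5.1 m/s².
v = v₀ + at = 30.0 + (5.1)(10) = 81.0 m/s
Δx = v₀t + ½at² = 30.0·10 + 0.5·5.1·10² = 555 m

Phase 3 (constant speed): v₀ = 81.0 m/s, a = 0 m/s².
v = v₀ + at = 81.0 + (0)(7.5) = 81.0 m/s
Δx = v₀t + ½at² = 81.0·7.5 + 0.5·0·7.5² = 608 m
Total time = 0.185 + 10.0 + 7.50 = 17.7 s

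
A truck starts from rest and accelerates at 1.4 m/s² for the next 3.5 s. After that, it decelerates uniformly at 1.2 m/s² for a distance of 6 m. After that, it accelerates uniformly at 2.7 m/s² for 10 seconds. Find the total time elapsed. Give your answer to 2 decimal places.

Phase 1 (accelerating): v₀ = 0 m/s, a = 1.4 m/s².
v = v₀ + at = 0 + (1.4)(3.5) = 4.90 m/s
Δx = v₀t + ½at² = 0·3.5 + 0.5·1.4·3.5² = 8.57 m

Phase 2 (decelerating): v₀ = 4.90 m/s, a = -1.2 m/s².
v² = v₀² + 2aΔx = 4.90² + 2·-1.2·6 = 9.61 → v = 3.10 m/s
t = (v − v₀)/a = (3.10 − 4.90)/-1.2 = 1.50 s

Phase 3 (accelerating): v₀ = 3.10 m/s, a = 2.7 m/s².
v = v₀ + at = 3.10 + (2.7)(10) = 30.1 m/s
Δx = v₀t + ½at² = 3.10·10 + 0.5·2.7·10² = 166 m
Total time = 3.50 + 1.50 + 10.0 = 15.0 s

15.00 s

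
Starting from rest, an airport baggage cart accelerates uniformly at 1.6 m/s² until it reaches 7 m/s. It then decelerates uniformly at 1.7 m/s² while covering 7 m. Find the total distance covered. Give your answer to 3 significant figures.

22.3 m

Phase 1 (accelerating): v₀ = 0 m/s, a = 1.6 m/s².
v = v₀ + at → t = (7 − 0) / 1.6 = 4.38 s
v² = v₀² + 2aΔx → Δx = (7² − 0²)/(2·1.6) = 15.3 m

Phase 2 (decelerating): v₀ = 7.00 m/s, a = -1.7 m/s².
v² = v₀² + 2aΔx = 7.00² + 2·-1.7·7 = 25.2 → v = 5.02 m/s
t = (v − v₀)/a = (5.02 − 7.00)/-1.7 = 1.16 s
Total distance = 15.3 + 7.00 = 22.3 m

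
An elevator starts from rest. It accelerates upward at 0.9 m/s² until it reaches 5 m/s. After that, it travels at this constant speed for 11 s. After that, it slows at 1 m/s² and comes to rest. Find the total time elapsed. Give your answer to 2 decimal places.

Phase 1 (accelerating): v₀ = 0 m/s, a = 0.9 m/s².
v = v₀ + at → t = (5 − 0) / 0.9 = 5.56 s
v² = v₀² + 2aΔx → Δx = (5² − 0²)/(2·0.9) = 13.9 m

Phase 2 (constant speed): v₀ = 5.00 m/s, a = 0 m/s².
v = v₀ + at = 5.00 + (0)(11) = 5.00 m/s
Δx = v₀t + ½at² = 5.00·11 + 0.5·0·11² = 55.0 m

Phase 3 (decelerating): v₀ = 5.00 m/s, a = -1 m/s².
v = v₀ + at → t = (0 − 5.00) / -1 = 5.00 s
v² = v₀² + 2aΔx → Δx = (0² − 5.00²)/(2·-1) = 12.5 m
Total time = 5.56 + 11.0 + 5.00 = 21.6 s

21.56 s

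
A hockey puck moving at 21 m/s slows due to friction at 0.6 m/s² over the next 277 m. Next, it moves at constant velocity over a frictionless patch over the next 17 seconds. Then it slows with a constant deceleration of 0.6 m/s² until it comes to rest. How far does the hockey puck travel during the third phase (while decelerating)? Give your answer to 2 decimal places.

90.50 m

Phase 1 (decelerating): v₀ = 21.0 m/s, a = -0.6 m/s².
v² = v₀² + 2aΔx = 21.0² + 2·-0.6·277 = 109 → v = 10.4 m/s
t = (v − v₀)/a = (10.4 − 21.0)/-0.6 = 17.6 s

Phase 2 (constant speed): v₀ = 10.4 m/s, a = 0 m/s².
v = v₀ + at = 10.4 + (0)(17) = 10.4 m/s
Δx = v₀t + ½at² = 10.4·17 + 0.5·0·17² = 177 m

Phase 3 (decelerating): v₀ = 10.4 m/s, a = -0.6 m/s².
v = v₀ + at → t = (0 − 10.4) / -0.6 = 17.4 s
v² = v₀² + 2aΔx → Δx = (0² − 10.4²)/(2·-0.6) = 90.5 m
Distance in phase 3 = 90.5 m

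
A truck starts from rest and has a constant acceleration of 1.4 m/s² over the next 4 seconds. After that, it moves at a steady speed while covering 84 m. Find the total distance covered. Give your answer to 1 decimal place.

95.2 m

Phase 1 (accelerating): v₀ = 0 m/s, a = 1.4 m/s².
v = v₀ + at = 0 + (1.4)(4) = 5.60 m/s
Δx = v₀t + ½at² = 0·4 + 0.5·1.4·4² = 11.2 m

Phase 2 (constant speed): v₀ = 5.60 m/s, a = 0 m/s².
Constant speed: t = d/v = 84/5.60 = 15.0 s
Total distance = 11.2 + 84.0 = 95.2 m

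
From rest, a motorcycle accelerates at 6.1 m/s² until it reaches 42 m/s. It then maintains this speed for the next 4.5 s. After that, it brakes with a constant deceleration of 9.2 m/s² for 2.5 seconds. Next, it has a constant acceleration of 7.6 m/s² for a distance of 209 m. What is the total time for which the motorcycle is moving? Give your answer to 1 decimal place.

19.2 s

Phase 1 (accelerating): v₀ = 0 m/s, a = 6.1 m/s².
v = v₀ + at → t = (42 − 0) / 6.1 = 6.89 s
v² = v₀² + 2aΔx → Δx = (42² − 0²)/(2·6.1) = 145 m

Phase 2 (constant speed): v₀ = 42.0 m/s, a = 0 m/s².
v = v₀ + at = 42.0 + (0)(4.5) = 42.0 m/s
Δx = v₀t + ½at² = 42.0·4.5 + 0.5·0·4.5² = 189 m

Phase 3 (decelerating): v₀ = 42.0 m/s, a = -9.2 m/s².
v = v₀ + at = 42.0 + (-9.2)(2.5) = 19.0 m/s
Δx = v₀t + ½at² = 42.0·2.5 + 0.5·-9.2·2.5² = 76.2 m

Phase 4 (accelerating): v₀ = 19.0 m/s, a = 7.6 m/s².
v² = v₀² + 2aΔx = 19.0² + 2·7.6·209 = 3540 → v = 59.5 m/s
t = (v − v₀)/a = (59.5 − 19.0)/7.6 = 5.33 s
Total time = 6.89 + 4.50 + 2.50 + 5.33 = 19.2 s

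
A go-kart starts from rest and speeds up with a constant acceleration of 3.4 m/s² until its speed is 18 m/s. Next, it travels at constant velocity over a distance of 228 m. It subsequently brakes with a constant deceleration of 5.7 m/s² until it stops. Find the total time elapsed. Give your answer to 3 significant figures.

21.1 s

Phase 1 (accelerating): v₀ = 0 m/s, a = 3.4 m/s².
v = v₀ + at → t = (18 − 0) / 3.4 = 5.29 s
v² = v₀² + 2aΔx → Δx = (18² − 0²)/(2·3.4) = 47.6 m

Phase 2 (constant speed): v₀ = 18.0 m/s, a = 0 m/s².
Constant speed: t = d/v = 228/18.0 = 12.7 s

Phase 3 (decelerating): v₀ = 18.0 m/s, a = -5.7 m/s².
v = v₀ + at → t = (0 − 18.0) / -5.7 = 3.16 s
v² = v₀² + 2aΔx → Δx = (0² − 18.0²)/(2·-5.7) = 28.4 m
Total time = 5.29 + 12.7 + 3.16 = 21.1 s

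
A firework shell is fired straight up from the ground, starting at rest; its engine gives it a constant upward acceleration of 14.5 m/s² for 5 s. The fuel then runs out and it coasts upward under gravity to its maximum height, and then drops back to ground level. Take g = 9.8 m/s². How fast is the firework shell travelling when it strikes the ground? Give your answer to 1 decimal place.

93.9 m/s

Phase 1 (powered ascent): v₀ = 0 m/s, a = 14.5 m/s².
v = v₀ + at = 0 + (14.5)(5) = 72.5 m/s
Δx = v₀t + ½at² = 0·5 + 0.5·14.5·5² = 181 m

Phase 2 (coasting upward): v₀ = 72.5 m/s, a = -9.8 m/s².
v = v₀ + at → t = (0 − 72.5) / -9.8 = 7.40 s
v² = v₀² + 2aΔx → Δx = (0² − 72.5²)/(2·-9.8) = 268 m

Phase 3 (free fall): v₀ = 0 m/s, a = -9.8 m/s².
Falls 449 m from rest: t = √(2·449/9.8) = 9.58 s; v = g·t = 93.9 m/s.
Impact speed = 93.9 m/s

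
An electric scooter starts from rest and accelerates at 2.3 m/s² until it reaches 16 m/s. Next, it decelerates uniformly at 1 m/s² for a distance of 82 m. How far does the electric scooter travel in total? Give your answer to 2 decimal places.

Phase 1 (accelerating): v₀ = 0 m/s, a = 2.3 m/s².
v = v₀ + at → t = (16 − 0) / 2.3 = 6.96 s
v² = v₀² + 2aΔx → Δx = (16² − 0²)/(2·2.3) = 55.7 m

Phase 2 (decelerating): v₀ = 16.0 m/s, a = -1 m/s².
v² = v₀² + 2aΔx = 16.0² + 2·-1·82 = 92.0 → v = 9.59 m/s
t = (v − v₀)/a = (9.59 − 16.0)/-1 = 6.41 s
Total distance = 55.7 + 82.0 = 138 m

137.65 m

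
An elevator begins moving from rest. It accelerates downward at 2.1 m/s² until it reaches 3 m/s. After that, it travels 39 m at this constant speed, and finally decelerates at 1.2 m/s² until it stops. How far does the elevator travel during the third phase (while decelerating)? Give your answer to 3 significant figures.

Phase 1 (accelerating): v₀ = 0 m/s, a = 2.1 m/s².
v = v₀ + at → t = (3 − 0) / 2.1 = 1.43 s
v² = v₀² + 2aΔx → Δx = (3² − 0²)/(2·2.1) = 2.14 m

Phase 2 (constant speed): v₀ = 3.00 m/s, a = 0 m/s².
Constant speed: t = d/v = 39/3.00 = 13.0 s

Phase 3 (decelerating): v₀ = 3.00 m/s, a = -1.2 m/s².
v = v₀ + at → t = (0 − 3.00) / -1.2 = 2.50 s
v² = v₀² + 2aΔx → Δx = (0² − 3.00²)/(2·-1.2) = 3.75 m
Distance in phase 3 = 3.75 m

3.75 m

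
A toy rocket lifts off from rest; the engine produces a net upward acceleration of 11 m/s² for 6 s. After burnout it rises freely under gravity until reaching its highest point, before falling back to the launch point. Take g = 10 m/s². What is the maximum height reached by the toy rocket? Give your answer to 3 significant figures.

416 m

Phase 1 (powered ascent): v₀ = 0 m/s, a = 11 m/s².
v = v₀ + at = 0 + (11)(6) = 66.0 m/s
Δx = v₀t + ½at² = 0·6 + 0.5·11·6² = 198 m

Phase 2 (coasting upward): v₀ = 66.0 m/s, a = -10 m/s².
v = v₀ + at → t = (0 − 66.0) / -10 = 6.60 s
v² = v₀² + 2aΔx → Δx = (0² − 66.0²)/(2·-10) = 218 m
Maximum height = 198 + 218 = 416 m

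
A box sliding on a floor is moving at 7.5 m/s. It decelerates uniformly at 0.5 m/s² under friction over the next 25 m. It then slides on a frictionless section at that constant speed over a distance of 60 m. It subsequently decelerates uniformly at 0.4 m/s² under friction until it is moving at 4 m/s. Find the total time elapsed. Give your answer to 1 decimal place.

18.5 s

Phase 1 (decelerating): v₀ = 7.50 m/s, a = -0.5 m/s².
v² = v₀² + 2aΔx = 7.50² + 2·-0.5·25 = 31.2 → v = 5.59 m/s
t = (v − v₀)/a = (5.59 − 7.50)/-0.5 = 3.82 s

Phase 2 (constant speed): v₀ = 5.59 m/s, a = 0 m/s².
Constant speed: t = d/v = 60/5.59 = 10.7 s

Phase 3 (decelerating): v₀ = 5.59 m/s, a = -0.4 m/s².
v = v₀ + at → t = (4 − 5.59) / -0.4 = 3.98 s
v² = v₀² + 2aΔx → Δx = (4² − 5.59²)/(2·-0.4) = 19.1 m
Total time = 3.82 + 10.7 + 3.98 = 18.5 s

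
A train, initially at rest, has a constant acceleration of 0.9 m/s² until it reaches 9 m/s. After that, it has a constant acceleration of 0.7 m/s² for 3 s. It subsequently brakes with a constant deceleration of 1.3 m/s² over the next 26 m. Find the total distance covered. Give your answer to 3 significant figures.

101 m

Phase 1 (accelerating): v₀ = 0 m/s, a = 0.9 m/s².
v = v₀ + at → t = (9 − 0) / 0.9 = 10.0 s
v² = v₀² + 2aΔx → Δx = (9² − 0²)/(2·0.9) = 45.0 m

Phase 2 (accelerating): v₀ = 9.00 m/s, a = 0.7 m/s².
v = v₀ + at = 9.00 + (0.7)(3) = 11.1 m/s
Δx = v₀t + ½at² = 9.00·3 + 0.5·0.7·3² = 30.1 m

Phase 3 (decelerating): v₀ = 11.1 m/s, a = -1.3 m/s².
v² = v₀² + 2aΔx = 11.1² + 2·-1.3·26 = 55.6 → v = 7.46 m/s
t = (v − v₀)/a = (7.46 − 11.1)/-1.3 = 2.80 s
Total distance = 45.0 + 30.1 + 26.0 = 101 m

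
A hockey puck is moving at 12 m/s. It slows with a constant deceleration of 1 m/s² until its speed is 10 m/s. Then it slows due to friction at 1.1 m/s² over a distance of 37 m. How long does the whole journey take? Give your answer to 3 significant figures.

Phase 1 (decelerating): v₀ = 12.0 m/s, a = -1 m/s².
v = v₀ + at → t = (10 − 12.0) / -1 = 2.00 s
v² = v₀² + 2aΔx → Δx = (10² − 12.0²)/(2·-1) = 22.0 m

Phase 2 (decelerating): v₀ = 10.0 m/s, a = -1.1 m/s².
v² = v₀² + 2aΔx = 10.0² + 2·-1.1·37 = 18.6 → v = 4.31 m/s
t = (v − v₀)/a = (4.31 − 10.0)/-1.1 = 5.17 s
Total time = 2.00 + 5.17 = 7.17 s

7.17 s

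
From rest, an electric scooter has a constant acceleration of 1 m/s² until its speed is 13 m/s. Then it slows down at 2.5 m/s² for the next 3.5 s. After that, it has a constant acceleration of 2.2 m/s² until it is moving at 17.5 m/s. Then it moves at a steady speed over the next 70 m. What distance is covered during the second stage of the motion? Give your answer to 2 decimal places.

Phase 1 (accelerating): v₀ = 0 m/s, a = 1 m/s².
v = v₀ + at → t = (13 − 0) / 1 = 13.0 s
v² = v₀² + 2aΔx → Δx = (13² − 0²)/(2·1) = 84.5 m

Phase 2 (decelerating): v₀ = 13.0 m/s, a = -2.5 m/s².
v = v₀ + at = 13.0 + (-2.5)(3.5) = 4.25 m/s
Δx = v₀t + ½at² = 13.0·3.5 + 0.5·-2.5·3.5² = 30.2 m
Distance in phase 2 = 30.2 m

30.19 m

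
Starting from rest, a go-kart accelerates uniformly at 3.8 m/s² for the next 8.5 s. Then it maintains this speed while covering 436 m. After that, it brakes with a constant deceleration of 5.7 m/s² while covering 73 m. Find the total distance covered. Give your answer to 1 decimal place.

Phase 1 (accelerating): v₀ = 0 m/s, a = 3.8 m/s².
v = v₀ + at = 0 + (3.8)(8.5) = 32.3 m/s
Δx = v₀t + ½at² = 0·8.5 + 0.5·3.8·8.5² = 137 m

Phase 2 (constant speed): v₀ = 32.3 m/s, a = 0 m/s².
Constant speed: t = d/v = 436/32.3 = 13.5 s

Phase 3 (decelerating): v₀ = 32.3 m/s, a = -5.7 m/s².
v² = v₀² + 2aΔx = 32.3² + 2·-5.7·73 = 211 → v = 14.5 m/s
t = (v − v₀)/a = (14.5 − 32.3)/-5.7 = 3.12 s
Total distance = 137 + 436 + 73.0 = 646 m

646.3 m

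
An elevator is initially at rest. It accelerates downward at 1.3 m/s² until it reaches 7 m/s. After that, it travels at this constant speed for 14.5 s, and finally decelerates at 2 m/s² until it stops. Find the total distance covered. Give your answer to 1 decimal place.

132.6 m

Phase 1 (accelerating): v₀ = 0 m/s, a = 1.3 m/s².
v = v₀ + at → t = (7 − 0) / 1.3 = 5.38 s
v² = v₀² + 2aΔx → Δx = (7² − 0²)/(2·1.3) = 18.8 m

Phase 2 (constant speed): v₀ = 7.00 m/s, a = 0 m/s².
v = v₀ + at = 7.00 + (0)(14.5) = 7.00 m/s
Δx = v₀t + ½at² = 7.00·14.5 + 0.5·0·14.5² = 102 m

Phase 3 (decelerating): v₀ = 7.00 m/s, a = -2 m/s².
v = v₀ + at → t = (0 − 7.00) / -2 = 3.50 s
v² = v₀² + 2aΔx → Δx = (0² − 7.00²)/(2·-2) = 12.2 m
Total distance = 18.8 + 102 + 12.2 = 133 m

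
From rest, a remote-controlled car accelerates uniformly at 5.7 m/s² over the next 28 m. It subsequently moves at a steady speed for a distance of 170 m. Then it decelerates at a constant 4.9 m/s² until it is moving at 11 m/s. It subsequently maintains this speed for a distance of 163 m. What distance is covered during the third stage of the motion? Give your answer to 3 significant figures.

Phase 1 (accelerating): v₀ = 0 m/s, a = 5.7 m/s².
v² = v₀² + 2aΔx = 0² + 2·5.7·28 = 319 → v = 17.9 m/s
t = (v − v₀)/a = (17.9 − 0)/5.7 = 3.13 s

Phase 2 (constant speed): v₀ = 17.9 m/s, a = 0 m/s².
Constant speed: t = d/v = 170/17.9 = 9.52 s

Phase 3 (decelerating): v₀ = 17.9 m/s, a = -4.9 m/s².
v = v₀ + at → t = (11 − 17.9) / -4.9 = 1.40 s
v² = v₀² + 2aΔx → Δx = (11² − 17.9²)/(2·-4.9) = 20.2 m
Distance in phase 3 = 20.2 m

20.2 m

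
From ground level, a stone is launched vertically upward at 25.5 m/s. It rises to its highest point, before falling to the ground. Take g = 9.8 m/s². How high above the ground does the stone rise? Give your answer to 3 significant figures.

33.2 m

Phase 1 (rising): v₀ = 25.5 m/s, a = -9.8 m/s².
v = v₀ + at → t = (0 − 25.5) / -9.8 = 2.60 s
v² = v₀² + 2aΔx → Δx = (0² − 25.5²)/(2·-9.8) = 33.2 m
Maximum height = 33.2 m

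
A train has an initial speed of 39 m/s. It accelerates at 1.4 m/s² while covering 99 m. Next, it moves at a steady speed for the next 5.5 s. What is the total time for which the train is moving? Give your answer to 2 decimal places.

7.93 s

Phase 1 (accelerating): v₀ = 39.0 m/s, a = 1.4 m/s².
v² = v₀² + 2aΔx = 39.0² + 2·1.4·99 = 1800 → v = 42.4 m/s
t = (v − v₀)/a = (42.4 − 39.0)/1.4 = 2.43 s

Phase 2 (constant speed): v₀ = 42.4 m/s, a = 0 m/s².
v = v₀ + at = 42.4 + (0)(5.5) = 42.4 m/s
Δx = v₀t + ½at² = 42.4·5.5 + 0.5·0·5.5² = 233 m
Total time = 2.43 + 5.50 = 7.93 s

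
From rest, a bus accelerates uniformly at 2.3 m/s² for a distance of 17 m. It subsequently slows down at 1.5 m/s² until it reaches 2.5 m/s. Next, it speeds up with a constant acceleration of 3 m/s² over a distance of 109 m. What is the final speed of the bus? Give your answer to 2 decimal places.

Phase 1 (accelerating): v₀ = 0 m/s, a = 2.3 m/s².
v² = v₀² + 2aΔx = 0² + 2·2.3·17 = 78.2 → v = 8.84 m/s
t = (v − v₀)/a = (8.84 − 0)/2.3 = 3.84 s

Phase 2 (decelerating): v₀ = 8.84 m/s, a = -1.5 m/s².
v = v₀ + at → t = (2.5 − 8.84) / -1.5 = 4.23 s
v² = v₀² + 2aΔx → Δx = (2.5² − 8.84²)/(2·-1.5) = 24.0 m

Phase 3 (accelerating): v₀ = 2.50 m/s, a = 3 m/s².
v² = v₀² + 2aΔx = 2.50² + 2·3·109 = 660 → v = 25.7 m/s
t = (v − v₀)/a = (25.7 − 2.50)/3 = 7.73 s
Final speed = 25.7 m/s

25.70 m/s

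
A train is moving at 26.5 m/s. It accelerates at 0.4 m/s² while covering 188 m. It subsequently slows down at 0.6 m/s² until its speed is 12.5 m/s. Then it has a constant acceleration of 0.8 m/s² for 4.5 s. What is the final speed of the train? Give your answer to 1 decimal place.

Phase 1 (accelerating): v₀ = 26.5 m/s, a = 0.4 m/s².
v² = v₀² + 2aΔx = 26.5² + 2·0.4·188 = 853 → v = 29.2 m/s
t = (v − v₀)/a = (29.2 − 26.5)/0.4 = 6.75 s

Phase 2 (decelerating): v₀ = 29.2 m/s, a = -0.6 m/s².
v = v₀ + at → t = (12.5 − 29.2) / -0.6 = 27.8 s
v² = v₀² + 2aΔx → Δx = (12.5² − 29.2²)/(2·-0.6) = 580 m

Phase 3 (accelerating): v₀ = 12.5 m/s, a = 0.8 m/s².
v = v₀ + at = 12.5 + (0.8)(4.5) = 16.1 m/s
Δx = v₀t + ½at² = 12.5·4.5 + 0.5·0.8·4.5² = 64.3 m
Final speed = 16.1 m/s

16.1 m/s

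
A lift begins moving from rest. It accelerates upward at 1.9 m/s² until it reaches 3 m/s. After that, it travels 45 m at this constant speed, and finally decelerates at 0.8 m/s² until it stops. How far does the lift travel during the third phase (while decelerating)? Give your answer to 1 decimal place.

5.6 m

Phase 1 (accelerating): v₀ = 0 m/s, a = 1.9 m/s².
v = v₀ + at → t = (3 − 0) / 1.9 = 1.58 s
v² = v₀² + 2aΔx → Δx = (3² − 0²)/(2·1.9) = 2.37 m

Phase 2 (constant speed): v₀ = 3.00 m/s, a = 0 m/s².
Constant speed: t = d/v = 45/3.00 = 15.0 s

Phase 3 (decelerating): v₀ = 3.00 m/s, a = -0.8 m/s².
v = v₀ + at → t = (0 − 3.00) / -0.8 = 3.75 s
v² = v₀² + 2aΔx → Δx = (0² − 3.00²)/(2·-0.8) = 5.62 m
Distance in phase 3 = 5.62 m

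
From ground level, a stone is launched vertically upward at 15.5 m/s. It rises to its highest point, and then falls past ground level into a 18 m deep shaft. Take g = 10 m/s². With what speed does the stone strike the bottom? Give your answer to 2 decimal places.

24.50 m/s

Phase 1 (rising): v₀ = 15.5 m/s, a = -10 m/s².
v = v₀ + at → t = (0 − 15.5) / -10 = 1.55 s
v² = v₀² + 2aΔx → Δx = (0² − 15.5²)/(2·-10) = 12.0 m

Phase 2 (falling): v₀ = 0 m/s, a = -10 m/s².
Falls 30.0 m from rest: t = √(2·30.0/10) = 2.45 s; v = g·t = 24.5 m/s.
Final speed = 24.5 m/s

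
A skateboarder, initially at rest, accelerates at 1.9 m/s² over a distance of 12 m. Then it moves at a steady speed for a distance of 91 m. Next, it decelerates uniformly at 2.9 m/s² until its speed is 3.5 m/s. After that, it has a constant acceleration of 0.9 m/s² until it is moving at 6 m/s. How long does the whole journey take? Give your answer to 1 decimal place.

Phase 1 (accelerating): v₀ = 0 m/s, a = 1.9 m/s².
v² = v₀² + 2aΔx = 0² + 2·1.9·12 = 45.6 → v = 6.75 m/s
t = (v − v₀)/a = (6.75 − 0)/1.9 = 3.55 s

Phase 2 (constant speed): v₀ = 6.75 m/s, a = 0 m/s².
Constant speed: t = d/v = 91/6.75 = 13.5 s

Phase 3 (decelerating): v₀ = 6.75 m/s, a = -2.9 m/s².
v = v₀ + at → t = (3.5 − 6.75) / -2.9 = 1.12 s
v² = v₀² + 2aΔx → Δx = (3.5² − 6.75²)/(2·-2.9) = 5.75 m

Phase 4 (accelerating): v₀ = 3.50 m/s, a = 0.9 m/s².
v = v₀ + at → t = (6 − 3.50) / 0.9 = 2.78 s
v² = v₀² + 2aΔx → Δx = (6² − 3.50²)/(2·0.9) = 13.2 m
Total time = 3.55 + 13.5 + 1.12 + 2.78 = 20.9 s

20.9 s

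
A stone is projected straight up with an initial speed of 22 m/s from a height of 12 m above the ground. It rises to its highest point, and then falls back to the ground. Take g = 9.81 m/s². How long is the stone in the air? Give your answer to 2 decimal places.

Phase 1 (rising): v₀ = 22.0 m/s, a = -9.81 m/s².
v = v₀ + at → t = (0 − 22.0) / -9.81 = 2.24 s
v² = v₀² + 2aΔx → Δx = (0² − 22.0²)/(2·-9.81) = 24.7 m

Phase 2 (falling): v₀ = 0 m/s, a = -9.81 m/s².
Falls 36.7 m from rest: t = √(2·36.7/9.81) = 2.73 s; v = g·t = 26.8 m/s.
Total time = 2.24 + 2.73 = 4.98 s

4.98 s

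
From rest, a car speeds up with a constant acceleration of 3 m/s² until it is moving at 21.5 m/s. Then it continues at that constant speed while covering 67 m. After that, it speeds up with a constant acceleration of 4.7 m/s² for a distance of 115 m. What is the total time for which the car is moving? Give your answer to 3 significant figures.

Phase 1 (accelerating): v₀ = 0 m/s, a = 3 m/s².
v = v₀ + at → t = (21.5 − 0) / 3 = 7.17 s
v² = v₀² + 2aΔx → Δx = (21.5² − 0²)/(2·3) = 77.0 m

Phase 2 (constant speed): v₀ = 21.5 m/s, a = 0 m/s².
Constant speed: t = d/v = 67/21.5 = 3.12 s

Phase 3 (accelerating): v₀ = 21.5 m/s, a = 4.7 m/s².
v² = v₀² + 2aΔx = 21.5² + 2·4.7·115 = 1540 → v = 39.3 m/s
t = (v − v₀)/a = (39.3 − 21.5)/4.7 = 3.78 s
Total time = 7.17 + 3.12 + 3.78 = 14.1 s

14.1 s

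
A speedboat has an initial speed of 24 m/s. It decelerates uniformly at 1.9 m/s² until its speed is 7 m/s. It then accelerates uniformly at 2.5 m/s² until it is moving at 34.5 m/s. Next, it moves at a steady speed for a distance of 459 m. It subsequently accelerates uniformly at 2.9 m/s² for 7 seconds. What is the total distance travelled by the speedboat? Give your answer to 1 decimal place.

Phase 1 (decelerating): v₀ = 24.0 m/s, a = -1.9 m/s².
v = v₀ + at → t = (7 − 24.0) / -1.9 = 8.95 s
v² = v₀² + 2aΔx → Δx = (7² − 24.0²)/(2·-1.9) = 139 m

Phase 2 (accelerating): v₀ = 7.00 m/s, a = 2.5 m/s².
v = v₀ + at → t = (34.5 − 7.00) / 2.5 = 11.0 s
v² = v₀² + 2aΔx → Δx = (34.5² − 7.00²)/(2·2.5) = 228 m

Phase 3 (constant speed): v₀ = 34.5 m/s, a = 0 m/s².
Constant speed: t = d/v = 459/34.5 = 13.3 s

Phase 4 (accelerating): v₀ = 34.5 m/s, a = 2.9 m/s².
v = v₀ + at = 34.5 + (2.9)(7) = 54.8 m/s
Δx = v₀t + ½at² = 34.5·7 + 0.5·2.9·7² = 313 m
Total distance = 139 + 228 + 459 + 313 = 1140 m

1138.5 m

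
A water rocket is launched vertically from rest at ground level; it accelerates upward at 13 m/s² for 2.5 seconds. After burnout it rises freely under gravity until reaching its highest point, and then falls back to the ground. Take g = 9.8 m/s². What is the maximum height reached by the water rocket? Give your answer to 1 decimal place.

Phase 1 (powered ascent): v₀ = 0 m/s, a = 13 m/s².
v = v₀ + at = 0 + (13)(2.5) = 32.5 m/s
Δx = v₀t + ½at² = 0·2.5 + 0.5·13·2.5² = 40.6 m

Phase 2 (coasting upward): v₀ = 32.5 m/s, a = -9.8 m/s².
v = v₀ + at → t = (0 − 32.5) / -9.8 = 3.32 s
v² = v₀² + 2aΔx → Δx = (0² − 32.5²)/(2·-9.8) = 53.9 m
Maximum height = 40.6 + 53.9 = 94.5 m

94.5 m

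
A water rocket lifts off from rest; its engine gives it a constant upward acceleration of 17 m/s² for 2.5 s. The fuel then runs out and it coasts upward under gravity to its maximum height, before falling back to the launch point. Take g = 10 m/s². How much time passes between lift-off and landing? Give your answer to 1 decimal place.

12.1 s

Phase 1 (powered ascent): v₀ = 0 m/s, a = 17 m/s².
v = v₀ + at = 0 + (17)(2.5) = 42.5 m/s
Δx = v₀t + ½at² = 0·2.5 + 0.5·17·2.5² = 53.1 m

Phase 2 (coasting upward): v₀ = 42.5 m/s, a = -10 m/s².
v = v₀ + at → t = (0 − 42.5) / -10 = 4.25 s
v² = v₀² + 2aΔx → Δx = (0² − 42.5²)/(2·-10) = 90.3 m

Phase 3 (free fall): v₀ = 0 m/s, a = -10 m/s².
Falls 143 m from rest: t = √(2·143/10) = 5.36 s; v = g·t = 53.6 m/s.
Total time = 2.50 + 4.25 + 5.36 = 12.1 s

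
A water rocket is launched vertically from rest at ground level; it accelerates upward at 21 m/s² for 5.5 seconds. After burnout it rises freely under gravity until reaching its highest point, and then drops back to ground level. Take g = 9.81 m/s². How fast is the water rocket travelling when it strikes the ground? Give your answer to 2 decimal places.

139.90 m/s

Phase 1 (powered ascent): v₀ = 0 m/s, a = 21 m/s².
v = v₀ + at = 0 + (21)(5.5) = 116 m/s
Δx = v₀t + ½at² = 0·5.5 + 0.5·21·5.5² = 318 m

Phase 2 (coasting upward): v₀ = 116 m/s, a = -9.81 m/s².
v = v₀ + at → t = (0 − 116) / -9.81 = 11.8 s
v² = v₀² + 2aΔx → Δx = (0² − 116²)/(2·-9.81) = 680 m

Phase 3 (free fall): v₀ = 0 m/s, a = -9.81 m/s².
Falls 998 m from rest: t = √(2·998/9.81) = 14.3 s; v = g·t = 140 m/s.
Impact speed = 140 m/s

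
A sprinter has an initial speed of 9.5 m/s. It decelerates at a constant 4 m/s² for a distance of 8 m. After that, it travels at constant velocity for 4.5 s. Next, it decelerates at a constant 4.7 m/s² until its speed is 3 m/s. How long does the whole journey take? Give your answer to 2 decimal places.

Phase 1 (decelerating): v₀ = 9.50 m/s, a = -4 m/s².
v² = v₀² + 2aΔx = 9.50² + 2·-4·8 = 26.2 → v = 5.12 m/s
t = (v − v₀)/a = (5.12 − 9.50)/-4 = 1.09 s

Phase 2 (constant speed): v₀ = 5.12 m/s, a = 0 m/s².
v = v₀ + at = 5.12 + (0)(4.5) = 5.12 m/s
Δx = v₀t + ½at² = 5.12·4.5 + 0.5·0·4.5² = 23.1 m

Phase 3 (decelerating): v₀ = 5.12 m/s, a = -4.7 m/s².
v = v₀ + at → t = (3 − 5.12) / -4.7 = 0.452 s
v² = v₀² + 2aΔx → Δx = (3² − 5.12²)/(2·-4.7) = 1.84 m
Total time = 1.09 + 4.50 + 0.452 = 6.05 s

6.05 s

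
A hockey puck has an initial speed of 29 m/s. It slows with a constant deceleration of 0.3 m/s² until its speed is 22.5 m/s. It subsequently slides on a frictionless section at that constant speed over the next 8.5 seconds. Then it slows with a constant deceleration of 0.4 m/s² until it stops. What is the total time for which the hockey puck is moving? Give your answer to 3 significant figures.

86.4 s

Phase 1 (decelerating): v₀ = 29.0 m/s, a = -0.3 m/s².
v = v₀ + at → t = (22.5 − 29.0) / -0.3 = 21.7 s
v² = v₀² + 2aΔx → Δx = (22.5² − 29.0²)/(2·-0.3) = 558 m

Phase 2 (constant speed): v₀ = 22.5 m/s, a = 0 m/s².
v = v₀ + at = 22.5 + (0)(8.5) = 22.5 m/s
Δx = v₀t + ½at² = 22.5·8.5 + 0.5·0·8.5² = 191 m

Phase 3 (decelerating): v₀ = 22.5 m/s, a = -0.4 m/s².
v = v₀ + at → t = (0 − 22.5) / -0.4 = 56.2 s
v² = v₀² + 2aΔx → Δx = (0² − 22.5²)/(2·-0.4) = 633 m
Total time = 21.7 + 8.50 + 56.2 = 86.4 s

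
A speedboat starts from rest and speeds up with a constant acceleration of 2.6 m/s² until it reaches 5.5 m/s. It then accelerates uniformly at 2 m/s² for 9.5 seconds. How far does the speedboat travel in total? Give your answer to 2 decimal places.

Phase 1 (accelerating): v₀ = 0 m/s, a = 2.6 m/s².
v = v₀ + at → t = (5.5 − 0) / 2.6 = 2.12 s
v² = v₀² + 2aΔx → Δx = (5.5² − 0²)/(2·2.6) = 5.82 m

Phase 2 (accelerating): v₀ = 5.50 m/s, a = 2 m/s².
v = v₀ + at = 5.50 + (2)(9.5) = 24.5 m/s
Δx = v₀t + ½at² = 5.50·9.5 + 0.5·2·9.5² = 142 m
Total distance = 5.82 + 142 = 148 m

148.32 m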